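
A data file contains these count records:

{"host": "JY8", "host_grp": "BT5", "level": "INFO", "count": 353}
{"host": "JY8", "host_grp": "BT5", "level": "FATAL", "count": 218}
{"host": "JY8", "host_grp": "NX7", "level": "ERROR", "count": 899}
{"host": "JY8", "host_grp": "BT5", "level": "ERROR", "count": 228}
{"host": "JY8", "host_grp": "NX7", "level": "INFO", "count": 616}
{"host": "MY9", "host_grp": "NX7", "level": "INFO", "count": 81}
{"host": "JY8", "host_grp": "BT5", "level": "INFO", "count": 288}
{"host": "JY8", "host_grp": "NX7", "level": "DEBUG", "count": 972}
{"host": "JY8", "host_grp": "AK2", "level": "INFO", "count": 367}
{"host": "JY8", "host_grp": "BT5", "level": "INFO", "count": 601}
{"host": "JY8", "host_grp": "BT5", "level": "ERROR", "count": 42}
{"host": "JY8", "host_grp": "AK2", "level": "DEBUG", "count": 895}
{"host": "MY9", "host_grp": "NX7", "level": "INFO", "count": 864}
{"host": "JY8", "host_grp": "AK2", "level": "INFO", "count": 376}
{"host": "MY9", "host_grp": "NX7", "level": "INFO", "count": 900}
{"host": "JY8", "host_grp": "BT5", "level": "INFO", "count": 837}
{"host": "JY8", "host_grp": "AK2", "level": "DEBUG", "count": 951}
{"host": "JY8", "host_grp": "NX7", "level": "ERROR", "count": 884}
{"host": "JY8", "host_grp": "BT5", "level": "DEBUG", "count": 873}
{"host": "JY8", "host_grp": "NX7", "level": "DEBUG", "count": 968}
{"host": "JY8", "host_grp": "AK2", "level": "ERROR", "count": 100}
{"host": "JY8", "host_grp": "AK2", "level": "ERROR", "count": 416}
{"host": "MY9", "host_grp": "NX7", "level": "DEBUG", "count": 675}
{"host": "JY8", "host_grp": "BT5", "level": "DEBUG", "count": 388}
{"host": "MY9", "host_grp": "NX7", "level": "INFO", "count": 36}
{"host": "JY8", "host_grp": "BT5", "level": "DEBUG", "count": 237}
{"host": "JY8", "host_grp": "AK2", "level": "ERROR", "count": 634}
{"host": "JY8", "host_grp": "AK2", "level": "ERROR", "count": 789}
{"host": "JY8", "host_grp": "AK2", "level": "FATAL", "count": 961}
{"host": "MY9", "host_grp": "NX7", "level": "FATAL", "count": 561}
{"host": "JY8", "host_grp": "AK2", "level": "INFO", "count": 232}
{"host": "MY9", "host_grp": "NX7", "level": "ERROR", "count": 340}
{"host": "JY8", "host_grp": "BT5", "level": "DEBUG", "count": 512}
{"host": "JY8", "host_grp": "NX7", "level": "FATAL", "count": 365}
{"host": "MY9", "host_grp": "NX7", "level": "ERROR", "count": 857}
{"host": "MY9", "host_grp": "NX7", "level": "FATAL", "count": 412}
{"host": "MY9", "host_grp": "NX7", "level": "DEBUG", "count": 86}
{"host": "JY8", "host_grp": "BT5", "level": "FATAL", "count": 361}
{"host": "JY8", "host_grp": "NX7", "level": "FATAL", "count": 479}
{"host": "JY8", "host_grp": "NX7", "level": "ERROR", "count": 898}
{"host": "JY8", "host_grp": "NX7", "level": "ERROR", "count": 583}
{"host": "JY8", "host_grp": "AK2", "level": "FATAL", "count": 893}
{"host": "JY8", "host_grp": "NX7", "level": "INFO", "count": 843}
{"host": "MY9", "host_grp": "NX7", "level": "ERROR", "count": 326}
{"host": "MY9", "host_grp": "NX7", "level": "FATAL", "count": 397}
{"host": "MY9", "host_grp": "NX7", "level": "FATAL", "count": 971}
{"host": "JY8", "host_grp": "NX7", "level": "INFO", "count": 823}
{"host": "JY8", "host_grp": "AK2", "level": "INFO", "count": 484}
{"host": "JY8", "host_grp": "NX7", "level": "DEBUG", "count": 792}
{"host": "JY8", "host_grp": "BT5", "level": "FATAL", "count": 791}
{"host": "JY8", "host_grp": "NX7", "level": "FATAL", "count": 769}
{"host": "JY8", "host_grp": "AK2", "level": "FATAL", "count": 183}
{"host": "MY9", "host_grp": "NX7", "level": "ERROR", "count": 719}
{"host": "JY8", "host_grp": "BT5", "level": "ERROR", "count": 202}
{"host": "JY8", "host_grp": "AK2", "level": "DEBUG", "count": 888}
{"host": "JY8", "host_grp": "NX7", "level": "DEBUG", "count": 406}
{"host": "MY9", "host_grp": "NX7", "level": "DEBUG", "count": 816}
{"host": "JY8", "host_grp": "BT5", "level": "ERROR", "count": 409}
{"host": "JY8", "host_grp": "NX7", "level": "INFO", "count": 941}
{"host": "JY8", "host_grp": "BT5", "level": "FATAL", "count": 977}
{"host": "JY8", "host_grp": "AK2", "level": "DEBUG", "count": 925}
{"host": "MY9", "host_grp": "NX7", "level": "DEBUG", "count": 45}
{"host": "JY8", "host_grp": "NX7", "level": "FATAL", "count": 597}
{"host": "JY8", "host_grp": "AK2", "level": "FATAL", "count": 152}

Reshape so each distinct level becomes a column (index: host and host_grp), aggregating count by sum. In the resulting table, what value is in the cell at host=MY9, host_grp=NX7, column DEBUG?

1622

Rows with host=MY9, host_grp=NX7 and level=DEBUG: count values are 675, 86, 816, 45.
675 + 86 + 816 + 45 = 1622.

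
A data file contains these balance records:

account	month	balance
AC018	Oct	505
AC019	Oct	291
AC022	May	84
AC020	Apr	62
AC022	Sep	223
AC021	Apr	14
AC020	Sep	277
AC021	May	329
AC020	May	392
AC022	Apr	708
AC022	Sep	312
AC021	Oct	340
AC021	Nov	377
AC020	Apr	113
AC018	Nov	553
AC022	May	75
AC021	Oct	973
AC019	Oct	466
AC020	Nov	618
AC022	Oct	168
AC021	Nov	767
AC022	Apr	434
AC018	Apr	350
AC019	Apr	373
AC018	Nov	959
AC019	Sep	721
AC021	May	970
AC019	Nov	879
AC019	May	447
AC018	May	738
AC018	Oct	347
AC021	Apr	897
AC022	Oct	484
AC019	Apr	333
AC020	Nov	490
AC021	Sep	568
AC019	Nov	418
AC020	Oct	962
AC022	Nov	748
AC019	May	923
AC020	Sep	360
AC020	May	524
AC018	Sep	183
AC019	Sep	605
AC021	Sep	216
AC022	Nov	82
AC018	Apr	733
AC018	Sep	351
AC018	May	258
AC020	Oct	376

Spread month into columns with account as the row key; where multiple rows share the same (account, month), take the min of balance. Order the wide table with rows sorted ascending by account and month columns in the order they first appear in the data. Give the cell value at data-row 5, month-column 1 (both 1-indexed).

With rows sorted ascending by account, row 5 is account=AC022. month columns in first-appearance order: Oct, May, Apr, Sep, Nov; column 1 is Oct.
Long rows with account=AC022, month=Oct: min(168, 484) = 168.

168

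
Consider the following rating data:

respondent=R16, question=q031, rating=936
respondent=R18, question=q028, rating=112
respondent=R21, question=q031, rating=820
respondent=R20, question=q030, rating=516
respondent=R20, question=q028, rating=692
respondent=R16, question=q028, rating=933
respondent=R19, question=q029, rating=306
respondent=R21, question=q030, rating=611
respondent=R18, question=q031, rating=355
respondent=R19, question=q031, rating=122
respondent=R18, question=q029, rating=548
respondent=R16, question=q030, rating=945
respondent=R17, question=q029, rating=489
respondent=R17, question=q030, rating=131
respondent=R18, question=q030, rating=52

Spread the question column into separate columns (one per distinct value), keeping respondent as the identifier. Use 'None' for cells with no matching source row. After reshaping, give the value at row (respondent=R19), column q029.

306

The long row with respondent=R19, question=q029 has rating=306.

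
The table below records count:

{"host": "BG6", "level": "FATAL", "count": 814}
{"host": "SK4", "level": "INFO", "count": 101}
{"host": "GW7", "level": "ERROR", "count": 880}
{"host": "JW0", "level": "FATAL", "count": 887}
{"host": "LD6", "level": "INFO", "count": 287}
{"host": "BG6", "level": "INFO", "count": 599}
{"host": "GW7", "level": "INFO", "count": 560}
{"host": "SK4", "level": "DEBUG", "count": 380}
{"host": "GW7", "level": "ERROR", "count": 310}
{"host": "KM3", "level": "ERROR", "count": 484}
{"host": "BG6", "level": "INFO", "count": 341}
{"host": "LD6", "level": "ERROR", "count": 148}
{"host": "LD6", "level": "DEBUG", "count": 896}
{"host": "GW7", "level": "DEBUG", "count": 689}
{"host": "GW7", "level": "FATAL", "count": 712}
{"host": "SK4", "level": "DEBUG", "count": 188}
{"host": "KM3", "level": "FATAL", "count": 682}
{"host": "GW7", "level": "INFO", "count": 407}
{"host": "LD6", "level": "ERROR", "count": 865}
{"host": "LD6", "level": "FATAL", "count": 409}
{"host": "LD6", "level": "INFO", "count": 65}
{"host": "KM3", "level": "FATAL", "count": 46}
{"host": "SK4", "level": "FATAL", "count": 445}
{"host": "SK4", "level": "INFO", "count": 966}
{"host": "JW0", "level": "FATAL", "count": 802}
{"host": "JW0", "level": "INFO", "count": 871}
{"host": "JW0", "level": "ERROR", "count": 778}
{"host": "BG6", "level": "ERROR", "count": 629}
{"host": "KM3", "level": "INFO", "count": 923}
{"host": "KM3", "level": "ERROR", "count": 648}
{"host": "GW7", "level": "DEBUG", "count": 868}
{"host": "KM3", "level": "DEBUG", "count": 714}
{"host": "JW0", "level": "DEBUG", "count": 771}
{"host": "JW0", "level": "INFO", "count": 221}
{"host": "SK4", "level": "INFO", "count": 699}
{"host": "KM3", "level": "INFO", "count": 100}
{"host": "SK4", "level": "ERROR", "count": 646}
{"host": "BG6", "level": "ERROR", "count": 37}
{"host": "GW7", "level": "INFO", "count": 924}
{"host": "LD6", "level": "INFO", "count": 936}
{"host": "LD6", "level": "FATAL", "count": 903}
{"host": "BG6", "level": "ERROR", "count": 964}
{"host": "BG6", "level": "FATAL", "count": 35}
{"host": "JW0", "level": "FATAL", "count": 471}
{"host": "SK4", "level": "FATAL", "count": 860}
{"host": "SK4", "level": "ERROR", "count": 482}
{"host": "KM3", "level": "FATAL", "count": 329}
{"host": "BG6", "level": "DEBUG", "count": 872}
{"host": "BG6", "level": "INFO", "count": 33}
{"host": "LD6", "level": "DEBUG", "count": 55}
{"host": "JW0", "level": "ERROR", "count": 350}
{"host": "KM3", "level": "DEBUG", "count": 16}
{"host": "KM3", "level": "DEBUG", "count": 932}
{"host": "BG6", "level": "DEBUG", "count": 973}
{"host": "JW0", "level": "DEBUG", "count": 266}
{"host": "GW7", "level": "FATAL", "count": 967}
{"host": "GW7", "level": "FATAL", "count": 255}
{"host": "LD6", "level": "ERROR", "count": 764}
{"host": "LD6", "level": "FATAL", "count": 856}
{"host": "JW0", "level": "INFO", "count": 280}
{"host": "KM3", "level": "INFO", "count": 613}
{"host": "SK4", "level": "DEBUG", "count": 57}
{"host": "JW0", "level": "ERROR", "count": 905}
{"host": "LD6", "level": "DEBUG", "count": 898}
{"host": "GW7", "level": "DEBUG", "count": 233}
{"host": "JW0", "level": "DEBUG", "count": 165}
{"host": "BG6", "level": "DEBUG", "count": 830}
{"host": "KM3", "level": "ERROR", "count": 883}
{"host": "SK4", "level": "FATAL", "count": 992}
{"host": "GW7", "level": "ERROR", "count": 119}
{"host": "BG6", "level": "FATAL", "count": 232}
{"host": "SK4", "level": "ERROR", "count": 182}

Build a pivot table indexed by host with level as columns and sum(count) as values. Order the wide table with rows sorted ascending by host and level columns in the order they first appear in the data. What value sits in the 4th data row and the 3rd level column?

2015

With rows sorted ascending by host, row 4 is host=KM3. level columns in first-appearance order: FATAL, INFO, ERROR, DEBUG; column 3 is ERROR.
Long rows with host=KM3, level=ERROR: 484 + 648 + 883 = 2015.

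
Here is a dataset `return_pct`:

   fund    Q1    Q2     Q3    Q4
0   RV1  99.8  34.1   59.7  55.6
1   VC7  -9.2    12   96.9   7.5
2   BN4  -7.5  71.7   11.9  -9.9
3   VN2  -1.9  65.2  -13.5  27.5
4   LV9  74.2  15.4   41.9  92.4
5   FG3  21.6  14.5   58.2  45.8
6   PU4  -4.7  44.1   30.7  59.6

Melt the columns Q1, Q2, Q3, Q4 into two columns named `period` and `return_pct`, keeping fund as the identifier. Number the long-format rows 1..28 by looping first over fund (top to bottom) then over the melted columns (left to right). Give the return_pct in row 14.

28 rows total (7 × 4). Row 14: index ⌊(14-1)/4⌋ = 3 into fund → VN2; (14-1) mod 4 = 1 into the melted columns → Q2.
So row 14 is (VN2, Q2, 65.2); return_pct = 65.2.

65.2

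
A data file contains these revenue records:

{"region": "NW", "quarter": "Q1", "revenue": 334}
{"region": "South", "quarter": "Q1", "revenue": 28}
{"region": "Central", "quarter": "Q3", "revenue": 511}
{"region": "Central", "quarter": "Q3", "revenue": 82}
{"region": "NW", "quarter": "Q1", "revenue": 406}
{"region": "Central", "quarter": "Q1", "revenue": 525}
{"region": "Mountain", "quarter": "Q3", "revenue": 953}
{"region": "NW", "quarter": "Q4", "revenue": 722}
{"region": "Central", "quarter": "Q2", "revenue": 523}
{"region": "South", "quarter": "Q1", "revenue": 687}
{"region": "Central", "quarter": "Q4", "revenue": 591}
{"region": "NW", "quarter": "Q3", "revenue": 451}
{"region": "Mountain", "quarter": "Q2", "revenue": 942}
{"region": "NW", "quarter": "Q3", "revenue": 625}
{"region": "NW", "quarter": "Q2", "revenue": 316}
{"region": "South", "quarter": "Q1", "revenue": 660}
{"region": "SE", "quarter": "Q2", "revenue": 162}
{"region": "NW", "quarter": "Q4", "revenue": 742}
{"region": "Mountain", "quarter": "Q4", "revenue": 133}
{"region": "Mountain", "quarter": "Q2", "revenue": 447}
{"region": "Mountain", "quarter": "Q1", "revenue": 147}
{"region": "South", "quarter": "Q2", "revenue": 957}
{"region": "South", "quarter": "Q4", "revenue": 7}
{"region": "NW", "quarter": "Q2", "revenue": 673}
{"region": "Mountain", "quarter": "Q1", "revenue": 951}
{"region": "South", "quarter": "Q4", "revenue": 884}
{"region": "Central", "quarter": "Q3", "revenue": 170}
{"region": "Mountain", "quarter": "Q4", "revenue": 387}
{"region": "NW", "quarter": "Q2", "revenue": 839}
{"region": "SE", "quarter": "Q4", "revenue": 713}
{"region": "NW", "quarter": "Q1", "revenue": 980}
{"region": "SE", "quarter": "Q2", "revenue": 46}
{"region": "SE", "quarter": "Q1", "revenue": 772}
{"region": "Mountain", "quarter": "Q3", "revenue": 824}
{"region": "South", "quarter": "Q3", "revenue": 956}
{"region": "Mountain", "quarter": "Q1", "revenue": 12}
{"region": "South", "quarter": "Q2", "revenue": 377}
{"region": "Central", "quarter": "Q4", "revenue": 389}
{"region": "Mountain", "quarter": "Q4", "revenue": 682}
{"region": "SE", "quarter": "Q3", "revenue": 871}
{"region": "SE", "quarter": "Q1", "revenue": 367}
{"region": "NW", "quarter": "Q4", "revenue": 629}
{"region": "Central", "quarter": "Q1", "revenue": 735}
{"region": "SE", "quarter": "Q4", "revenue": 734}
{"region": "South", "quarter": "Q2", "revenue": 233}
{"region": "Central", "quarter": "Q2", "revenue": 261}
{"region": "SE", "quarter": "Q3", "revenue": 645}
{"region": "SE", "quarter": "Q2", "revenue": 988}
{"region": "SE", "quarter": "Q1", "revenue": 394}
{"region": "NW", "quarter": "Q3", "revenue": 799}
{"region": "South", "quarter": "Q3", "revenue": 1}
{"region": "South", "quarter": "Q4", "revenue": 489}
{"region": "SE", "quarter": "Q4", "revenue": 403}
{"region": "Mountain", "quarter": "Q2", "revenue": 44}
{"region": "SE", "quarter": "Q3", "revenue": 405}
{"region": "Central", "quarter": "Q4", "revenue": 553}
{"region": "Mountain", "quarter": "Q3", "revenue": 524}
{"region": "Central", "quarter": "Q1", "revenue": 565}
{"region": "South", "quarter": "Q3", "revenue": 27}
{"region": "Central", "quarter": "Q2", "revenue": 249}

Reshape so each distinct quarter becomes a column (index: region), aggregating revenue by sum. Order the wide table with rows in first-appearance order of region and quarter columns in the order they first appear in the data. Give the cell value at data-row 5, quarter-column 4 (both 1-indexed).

1196

With rows in first-appearance order of region, row 5 is region=SE. quarter columns in first-appearance order: Q1, Q3, Q4, Q2; column 4 is Q2.
Long rows with region=SE, quarter=Q2: 162 + 46 + 988 = 1196.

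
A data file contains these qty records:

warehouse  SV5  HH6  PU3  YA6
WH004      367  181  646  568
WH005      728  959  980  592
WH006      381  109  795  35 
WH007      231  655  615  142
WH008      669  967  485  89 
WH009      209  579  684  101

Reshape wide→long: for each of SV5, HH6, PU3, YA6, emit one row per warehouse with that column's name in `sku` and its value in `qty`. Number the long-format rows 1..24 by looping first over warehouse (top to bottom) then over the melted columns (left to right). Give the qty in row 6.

959

24 rows total (6 × 4). Row 6: index ⌊(6-1)/4⌋ = 1 into warehouse → WH005; (6-1) mod 4 = 1 into the melted columns → HH6.
So row 6 is (WH005, HH6, 959); qty = 959.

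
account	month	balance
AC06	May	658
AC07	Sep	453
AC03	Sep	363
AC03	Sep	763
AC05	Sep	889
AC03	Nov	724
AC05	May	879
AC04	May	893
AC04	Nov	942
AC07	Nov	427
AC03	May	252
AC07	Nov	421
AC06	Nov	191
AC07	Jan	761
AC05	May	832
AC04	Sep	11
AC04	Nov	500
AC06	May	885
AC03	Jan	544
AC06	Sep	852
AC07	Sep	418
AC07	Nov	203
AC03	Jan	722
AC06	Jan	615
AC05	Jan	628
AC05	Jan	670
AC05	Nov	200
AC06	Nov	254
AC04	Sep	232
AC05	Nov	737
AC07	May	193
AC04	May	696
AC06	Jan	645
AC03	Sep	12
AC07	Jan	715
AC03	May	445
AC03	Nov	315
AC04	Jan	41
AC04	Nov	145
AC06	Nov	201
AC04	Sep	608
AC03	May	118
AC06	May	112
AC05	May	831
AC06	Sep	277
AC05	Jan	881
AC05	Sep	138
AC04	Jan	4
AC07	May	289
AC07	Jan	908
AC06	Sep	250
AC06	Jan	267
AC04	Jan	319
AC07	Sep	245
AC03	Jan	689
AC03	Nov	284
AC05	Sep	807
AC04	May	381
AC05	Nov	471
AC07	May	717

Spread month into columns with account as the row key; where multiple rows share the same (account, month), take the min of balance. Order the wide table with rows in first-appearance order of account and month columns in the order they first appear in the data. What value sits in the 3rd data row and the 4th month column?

544

With rows in first-appearance order of account, row 3 is account=AC03. month columns in first-appearance order: May, Sep, Nov, Jan; column 4 is Jan.
Long rows with account=AC03, month=Jan: min(544, 722, 689) = 544.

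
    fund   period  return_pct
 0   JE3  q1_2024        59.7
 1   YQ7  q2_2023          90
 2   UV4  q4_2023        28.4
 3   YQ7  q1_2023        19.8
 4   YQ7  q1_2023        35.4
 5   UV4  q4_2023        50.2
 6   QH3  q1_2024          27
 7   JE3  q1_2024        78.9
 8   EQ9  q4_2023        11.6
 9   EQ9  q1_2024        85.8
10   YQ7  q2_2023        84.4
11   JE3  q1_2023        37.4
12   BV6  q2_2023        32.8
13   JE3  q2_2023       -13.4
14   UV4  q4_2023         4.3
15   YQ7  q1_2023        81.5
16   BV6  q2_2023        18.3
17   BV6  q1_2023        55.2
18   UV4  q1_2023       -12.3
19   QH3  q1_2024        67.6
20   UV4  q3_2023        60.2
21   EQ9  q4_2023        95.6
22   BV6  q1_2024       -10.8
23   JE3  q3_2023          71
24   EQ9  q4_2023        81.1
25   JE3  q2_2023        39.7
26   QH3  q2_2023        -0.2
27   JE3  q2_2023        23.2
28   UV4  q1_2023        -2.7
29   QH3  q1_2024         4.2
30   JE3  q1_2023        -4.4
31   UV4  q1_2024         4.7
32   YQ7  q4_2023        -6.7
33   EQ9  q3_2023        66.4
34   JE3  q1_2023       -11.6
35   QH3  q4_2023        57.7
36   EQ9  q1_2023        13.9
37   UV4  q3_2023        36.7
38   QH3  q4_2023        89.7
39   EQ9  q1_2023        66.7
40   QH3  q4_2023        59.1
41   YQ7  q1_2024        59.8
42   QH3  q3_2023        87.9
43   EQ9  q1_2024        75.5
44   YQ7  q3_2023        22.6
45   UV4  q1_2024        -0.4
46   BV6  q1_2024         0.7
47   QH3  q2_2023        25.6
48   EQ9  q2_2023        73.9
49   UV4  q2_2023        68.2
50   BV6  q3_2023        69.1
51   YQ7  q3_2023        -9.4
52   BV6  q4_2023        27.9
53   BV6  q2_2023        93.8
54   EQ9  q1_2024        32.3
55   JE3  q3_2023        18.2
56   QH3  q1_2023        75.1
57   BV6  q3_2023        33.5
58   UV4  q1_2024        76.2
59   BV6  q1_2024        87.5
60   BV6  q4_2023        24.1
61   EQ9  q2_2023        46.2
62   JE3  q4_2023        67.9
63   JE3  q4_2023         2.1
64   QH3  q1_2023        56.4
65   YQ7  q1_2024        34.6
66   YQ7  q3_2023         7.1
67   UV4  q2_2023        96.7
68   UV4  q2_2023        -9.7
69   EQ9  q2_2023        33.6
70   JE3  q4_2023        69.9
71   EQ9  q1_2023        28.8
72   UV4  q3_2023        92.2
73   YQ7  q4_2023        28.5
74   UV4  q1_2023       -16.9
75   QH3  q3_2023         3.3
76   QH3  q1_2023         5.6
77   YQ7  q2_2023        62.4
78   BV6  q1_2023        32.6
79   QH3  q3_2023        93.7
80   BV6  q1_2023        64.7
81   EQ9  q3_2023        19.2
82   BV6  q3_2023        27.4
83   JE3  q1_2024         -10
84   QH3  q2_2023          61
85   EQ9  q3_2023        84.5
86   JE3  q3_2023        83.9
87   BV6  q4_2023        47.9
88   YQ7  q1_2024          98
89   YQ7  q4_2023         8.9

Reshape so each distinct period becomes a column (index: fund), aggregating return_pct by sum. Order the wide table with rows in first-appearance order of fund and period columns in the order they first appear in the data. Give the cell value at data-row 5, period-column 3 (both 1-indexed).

With rows in first-appearance order of fund, row 5 is fund=EQ9. period columns in first-appearance order: q1_2024, q2_2023, q4_2023, q1_2023, q3_2023; column 3 is q4_2023.
Long rows with fund=EQ9, period=q4_2023: 11.6 + 95.6 + 81.1 = 188.3.

188.3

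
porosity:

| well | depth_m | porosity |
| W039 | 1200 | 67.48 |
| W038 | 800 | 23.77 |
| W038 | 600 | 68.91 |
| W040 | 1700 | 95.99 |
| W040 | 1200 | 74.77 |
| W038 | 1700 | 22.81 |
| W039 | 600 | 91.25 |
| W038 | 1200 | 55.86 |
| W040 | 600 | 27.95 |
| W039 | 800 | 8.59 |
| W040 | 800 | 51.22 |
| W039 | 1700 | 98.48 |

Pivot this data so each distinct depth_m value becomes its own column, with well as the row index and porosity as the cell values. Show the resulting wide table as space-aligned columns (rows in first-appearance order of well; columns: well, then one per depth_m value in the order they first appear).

well  1200   800    600    1700 
W039  67.48  8.59   91.25  98.48
W038  55.86  23.77  68.91  22.81
W040  74.77  51.22  27.95  95.99

Columns: well plus the 4 distinct depth_m values (1200, 800, 600, 1700).
For example, row W039 column 1200 takes porosity=67.48 from the long row (W039, 1200).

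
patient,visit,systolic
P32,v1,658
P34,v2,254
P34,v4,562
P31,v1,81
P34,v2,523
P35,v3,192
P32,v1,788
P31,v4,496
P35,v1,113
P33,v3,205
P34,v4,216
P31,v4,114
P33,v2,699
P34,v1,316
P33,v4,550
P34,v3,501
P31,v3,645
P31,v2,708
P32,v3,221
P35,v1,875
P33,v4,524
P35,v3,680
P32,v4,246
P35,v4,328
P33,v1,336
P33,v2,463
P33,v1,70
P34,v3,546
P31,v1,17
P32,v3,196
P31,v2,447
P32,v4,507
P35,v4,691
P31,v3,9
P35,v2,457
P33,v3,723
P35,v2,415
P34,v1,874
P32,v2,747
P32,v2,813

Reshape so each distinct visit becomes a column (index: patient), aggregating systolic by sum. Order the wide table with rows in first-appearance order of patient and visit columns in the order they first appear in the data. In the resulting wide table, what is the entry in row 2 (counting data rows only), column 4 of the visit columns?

With rows in first-appearance order of patient, row 2 is patient=P34. visit columns in first-appearance order: v1, v2, v4, v3; column 4 is v3.
Long rows with patient=P34, visit=v3: 501 + 546 = 1047.

1047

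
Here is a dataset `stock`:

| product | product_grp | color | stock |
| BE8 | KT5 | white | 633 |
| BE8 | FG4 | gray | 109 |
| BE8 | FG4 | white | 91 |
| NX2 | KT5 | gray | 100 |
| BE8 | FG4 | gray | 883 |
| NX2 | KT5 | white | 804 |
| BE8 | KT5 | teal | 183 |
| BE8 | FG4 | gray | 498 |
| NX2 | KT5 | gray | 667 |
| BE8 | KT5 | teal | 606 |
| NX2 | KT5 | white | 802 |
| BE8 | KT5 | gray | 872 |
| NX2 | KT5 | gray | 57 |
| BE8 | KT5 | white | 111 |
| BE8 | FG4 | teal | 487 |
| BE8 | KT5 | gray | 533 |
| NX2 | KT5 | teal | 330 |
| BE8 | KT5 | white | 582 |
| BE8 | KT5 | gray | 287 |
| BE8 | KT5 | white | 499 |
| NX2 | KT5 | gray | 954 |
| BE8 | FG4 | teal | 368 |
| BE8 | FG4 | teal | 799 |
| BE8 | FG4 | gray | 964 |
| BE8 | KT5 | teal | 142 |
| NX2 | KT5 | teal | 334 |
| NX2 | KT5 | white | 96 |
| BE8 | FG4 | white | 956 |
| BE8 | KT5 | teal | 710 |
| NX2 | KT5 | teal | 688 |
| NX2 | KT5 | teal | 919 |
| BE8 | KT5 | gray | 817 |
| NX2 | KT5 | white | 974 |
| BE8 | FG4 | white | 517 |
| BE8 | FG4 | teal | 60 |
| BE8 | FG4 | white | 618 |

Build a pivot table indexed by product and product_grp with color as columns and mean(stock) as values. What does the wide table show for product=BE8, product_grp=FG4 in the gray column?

613.50

Rows with product=BE8, product_grp=FG4 and color=gray: stock values are 109, 883, 498, 964.
(109 + 883 + 498 + 964) / 4 = 613.50.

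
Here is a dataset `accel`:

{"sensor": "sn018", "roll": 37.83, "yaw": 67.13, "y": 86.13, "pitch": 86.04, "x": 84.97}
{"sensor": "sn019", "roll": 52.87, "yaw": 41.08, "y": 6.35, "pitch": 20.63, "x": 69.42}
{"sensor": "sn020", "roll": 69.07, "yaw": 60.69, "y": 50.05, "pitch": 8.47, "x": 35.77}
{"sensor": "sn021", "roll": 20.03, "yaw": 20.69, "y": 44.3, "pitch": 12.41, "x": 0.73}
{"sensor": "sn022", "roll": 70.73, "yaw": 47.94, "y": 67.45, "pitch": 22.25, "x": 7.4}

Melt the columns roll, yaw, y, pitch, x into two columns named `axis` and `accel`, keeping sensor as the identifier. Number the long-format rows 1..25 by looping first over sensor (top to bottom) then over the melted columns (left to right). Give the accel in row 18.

44.3

25 rows total (5 × 5). Row 18: index ⌊(18-1)/5⌋ = 3 into sensor → sn021; (18-1) mod 5 = 2 into the melted columns → y.
So row 18 is (sn021, y, 44.3); accel = 44.3.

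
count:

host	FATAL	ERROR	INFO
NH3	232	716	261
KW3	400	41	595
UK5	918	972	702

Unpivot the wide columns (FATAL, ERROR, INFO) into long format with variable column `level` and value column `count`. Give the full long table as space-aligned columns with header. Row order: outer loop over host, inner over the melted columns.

host  level  count
NH3   FATAL  232  
NH3   ERROR  716  
NH3   INFO   261  
KW3   FATAL  400  
KW3   ERROR  41   
KW3   INFO   595  
UK5   FATAL  918  
UK5   ERROR  972  
UK5   INFO   702  

Each (host, column) pair becomes one row: 3 × 3 = 9 rows.
For example, (NH3, FATAL) → count=232.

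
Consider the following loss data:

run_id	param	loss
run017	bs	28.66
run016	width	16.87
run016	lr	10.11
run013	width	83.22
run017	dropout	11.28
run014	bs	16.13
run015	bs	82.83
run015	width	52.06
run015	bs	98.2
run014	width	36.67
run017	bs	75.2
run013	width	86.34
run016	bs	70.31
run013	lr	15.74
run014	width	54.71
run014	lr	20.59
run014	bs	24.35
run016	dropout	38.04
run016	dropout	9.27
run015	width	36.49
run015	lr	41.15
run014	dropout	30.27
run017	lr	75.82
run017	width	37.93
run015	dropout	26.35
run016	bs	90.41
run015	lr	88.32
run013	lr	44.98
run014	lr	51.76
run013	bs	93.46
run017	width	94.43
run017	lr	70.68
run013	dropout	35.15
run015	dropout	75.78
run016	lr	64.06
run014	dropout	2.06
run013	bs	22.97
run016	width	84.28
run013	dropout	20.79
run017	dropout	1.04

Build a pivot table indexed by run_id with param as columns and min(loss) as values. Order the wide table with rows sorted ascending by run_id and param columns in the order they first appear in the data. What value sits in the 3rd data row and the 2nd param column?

With rows sorted ascending by run_id, row 3 is run_id=run015. param columns in first-appearance order: bs, width, lr, dropout; column 2 is width.
Long rows with run_id=run015, param=width: min(52.06, 36.49) = 36.49.

36.49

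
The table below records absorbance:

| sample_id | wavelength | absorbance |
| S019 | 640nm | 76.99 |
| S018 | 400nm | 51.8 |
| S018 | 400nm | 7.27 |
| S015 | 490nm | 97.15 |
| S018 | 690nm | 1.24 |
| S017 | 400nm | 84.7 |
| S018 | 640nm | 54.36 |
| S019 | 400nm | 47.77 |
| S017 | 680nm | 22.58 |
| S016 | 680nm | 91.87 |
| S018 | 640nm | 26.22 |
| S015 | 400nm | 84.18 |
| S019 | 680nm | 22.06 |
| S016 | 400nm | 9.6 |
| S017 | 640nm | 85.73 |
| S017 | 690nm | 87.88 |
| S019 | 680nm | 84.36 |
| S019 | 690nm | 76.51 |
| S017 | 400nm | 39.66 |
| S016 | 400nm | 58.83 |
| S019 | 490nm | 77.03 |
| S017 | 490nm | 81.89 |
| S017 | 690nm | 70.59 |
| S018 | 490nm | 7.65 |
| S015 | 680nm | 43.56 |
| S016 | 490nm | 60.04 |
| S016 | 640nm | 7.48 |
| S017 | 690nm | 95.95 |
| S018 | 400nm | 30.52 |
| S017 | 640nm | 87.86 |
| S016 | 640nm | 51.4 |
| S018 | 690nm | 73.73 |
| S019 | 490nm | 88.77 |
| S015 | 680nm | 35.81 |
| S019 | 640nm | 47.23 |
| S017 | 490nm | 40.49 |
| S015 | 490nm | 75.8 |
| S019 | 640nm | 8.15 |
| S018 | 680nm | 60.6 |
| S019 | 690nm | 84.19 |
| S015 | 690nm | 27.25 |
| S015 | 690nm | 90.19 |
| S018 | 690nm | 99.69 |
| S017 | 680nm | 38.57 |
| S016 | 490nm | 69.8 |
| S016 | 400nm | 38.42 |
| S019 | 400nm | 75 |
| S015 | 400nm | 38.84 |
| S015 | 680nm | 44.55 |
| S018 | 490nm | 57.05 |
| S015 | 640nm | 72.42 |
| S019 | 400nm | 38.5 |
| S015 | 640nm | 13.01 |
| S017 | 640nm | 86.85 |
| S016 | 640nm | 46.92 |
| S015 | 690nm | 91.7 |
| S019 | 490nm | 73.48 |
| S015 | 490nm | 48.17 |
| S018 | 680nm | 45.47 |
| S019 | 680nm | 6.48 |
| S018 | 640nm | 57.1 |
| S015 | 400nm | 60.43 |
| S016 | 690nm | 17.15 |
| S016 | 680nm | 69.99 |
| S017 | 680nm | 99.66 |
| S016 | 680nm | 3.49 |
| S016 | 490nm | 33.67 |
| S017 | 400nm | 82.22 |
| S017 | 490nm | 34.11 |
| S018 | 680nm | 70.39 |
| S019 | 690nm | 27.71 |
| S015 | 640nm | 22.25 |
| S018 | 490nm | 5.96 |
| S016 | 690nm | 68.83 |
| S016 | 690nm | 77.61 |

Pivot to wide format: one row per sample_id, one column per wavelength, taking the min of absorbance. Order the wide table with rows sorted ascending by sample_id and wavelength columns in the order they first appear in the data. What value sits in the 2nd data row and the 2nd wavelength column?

9.6

With rows sorted ascending by sample_id, row 2 is sample_id=S016. wavelength columns in first-appearance order: 640nm, 400nm, 490nm, 690nm, 680nm; column 2 is 400nm.
Long rows with sample_id=S016, wavelength=400nm: min(9.6, 58.83, 38.42) = 9.6.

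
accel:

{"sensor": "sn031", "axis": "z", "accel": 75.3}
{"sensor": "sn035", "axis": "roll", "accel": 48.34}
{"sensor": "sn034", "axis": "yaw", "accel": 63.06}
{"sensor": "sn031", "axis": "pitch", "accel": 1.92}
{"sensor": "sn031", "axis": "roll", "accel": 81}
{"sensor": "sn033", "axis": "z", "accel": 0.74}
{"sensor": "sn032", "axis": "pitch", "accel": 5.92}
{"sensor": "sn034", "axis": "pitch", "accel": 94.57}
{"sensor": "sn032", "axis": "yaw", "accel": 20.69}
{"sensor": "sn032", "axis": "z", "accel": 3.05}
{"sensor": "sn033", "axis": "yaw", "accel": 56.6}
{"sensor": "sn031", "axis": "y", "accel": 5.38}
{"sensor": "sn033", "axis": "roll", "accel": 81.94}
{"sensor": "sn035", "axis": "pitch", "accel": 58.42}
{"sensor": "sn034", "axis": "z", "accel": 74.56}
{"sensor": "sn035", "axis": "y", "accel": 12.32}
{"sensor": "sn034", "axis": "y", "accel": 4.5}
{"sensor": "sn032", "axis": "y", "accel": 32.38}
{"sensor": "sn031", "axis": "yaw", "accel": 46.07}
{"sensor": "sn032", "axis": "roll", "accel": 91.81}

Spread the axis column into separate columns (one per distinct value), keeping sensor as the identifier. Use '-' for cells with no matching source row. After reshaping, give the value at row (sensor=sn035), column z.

No long-format row has sensor=sn035 and axis=z, so the cell is -.

-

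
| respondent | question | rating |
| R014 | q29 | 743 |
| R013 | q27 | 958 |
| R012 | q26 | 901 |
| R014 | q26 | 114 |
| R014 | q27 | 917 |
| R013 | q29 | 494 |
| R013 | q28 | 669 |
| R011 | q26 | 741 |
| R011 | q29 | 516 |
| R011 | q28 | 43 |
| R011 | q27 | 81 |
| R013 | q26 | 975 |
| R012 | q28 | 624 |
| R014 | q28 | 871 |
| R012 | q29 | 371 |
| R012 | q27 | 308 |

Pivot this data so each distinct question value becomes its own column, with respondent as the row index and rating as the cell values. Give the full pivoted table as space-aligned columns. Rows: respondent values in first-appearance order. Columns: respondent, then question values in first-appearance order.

respondent  q29  q27  q26  q28
R014        743  917  114  871
R013        494  958  975  669
R012        371  308  901  624
R011        516  81   741  43 

Columns: respondent plus the 4 distinct question values (q29, q27, q26, q28).
For example, row R014 column q29 takes rating=743 from the long row (R014, q29).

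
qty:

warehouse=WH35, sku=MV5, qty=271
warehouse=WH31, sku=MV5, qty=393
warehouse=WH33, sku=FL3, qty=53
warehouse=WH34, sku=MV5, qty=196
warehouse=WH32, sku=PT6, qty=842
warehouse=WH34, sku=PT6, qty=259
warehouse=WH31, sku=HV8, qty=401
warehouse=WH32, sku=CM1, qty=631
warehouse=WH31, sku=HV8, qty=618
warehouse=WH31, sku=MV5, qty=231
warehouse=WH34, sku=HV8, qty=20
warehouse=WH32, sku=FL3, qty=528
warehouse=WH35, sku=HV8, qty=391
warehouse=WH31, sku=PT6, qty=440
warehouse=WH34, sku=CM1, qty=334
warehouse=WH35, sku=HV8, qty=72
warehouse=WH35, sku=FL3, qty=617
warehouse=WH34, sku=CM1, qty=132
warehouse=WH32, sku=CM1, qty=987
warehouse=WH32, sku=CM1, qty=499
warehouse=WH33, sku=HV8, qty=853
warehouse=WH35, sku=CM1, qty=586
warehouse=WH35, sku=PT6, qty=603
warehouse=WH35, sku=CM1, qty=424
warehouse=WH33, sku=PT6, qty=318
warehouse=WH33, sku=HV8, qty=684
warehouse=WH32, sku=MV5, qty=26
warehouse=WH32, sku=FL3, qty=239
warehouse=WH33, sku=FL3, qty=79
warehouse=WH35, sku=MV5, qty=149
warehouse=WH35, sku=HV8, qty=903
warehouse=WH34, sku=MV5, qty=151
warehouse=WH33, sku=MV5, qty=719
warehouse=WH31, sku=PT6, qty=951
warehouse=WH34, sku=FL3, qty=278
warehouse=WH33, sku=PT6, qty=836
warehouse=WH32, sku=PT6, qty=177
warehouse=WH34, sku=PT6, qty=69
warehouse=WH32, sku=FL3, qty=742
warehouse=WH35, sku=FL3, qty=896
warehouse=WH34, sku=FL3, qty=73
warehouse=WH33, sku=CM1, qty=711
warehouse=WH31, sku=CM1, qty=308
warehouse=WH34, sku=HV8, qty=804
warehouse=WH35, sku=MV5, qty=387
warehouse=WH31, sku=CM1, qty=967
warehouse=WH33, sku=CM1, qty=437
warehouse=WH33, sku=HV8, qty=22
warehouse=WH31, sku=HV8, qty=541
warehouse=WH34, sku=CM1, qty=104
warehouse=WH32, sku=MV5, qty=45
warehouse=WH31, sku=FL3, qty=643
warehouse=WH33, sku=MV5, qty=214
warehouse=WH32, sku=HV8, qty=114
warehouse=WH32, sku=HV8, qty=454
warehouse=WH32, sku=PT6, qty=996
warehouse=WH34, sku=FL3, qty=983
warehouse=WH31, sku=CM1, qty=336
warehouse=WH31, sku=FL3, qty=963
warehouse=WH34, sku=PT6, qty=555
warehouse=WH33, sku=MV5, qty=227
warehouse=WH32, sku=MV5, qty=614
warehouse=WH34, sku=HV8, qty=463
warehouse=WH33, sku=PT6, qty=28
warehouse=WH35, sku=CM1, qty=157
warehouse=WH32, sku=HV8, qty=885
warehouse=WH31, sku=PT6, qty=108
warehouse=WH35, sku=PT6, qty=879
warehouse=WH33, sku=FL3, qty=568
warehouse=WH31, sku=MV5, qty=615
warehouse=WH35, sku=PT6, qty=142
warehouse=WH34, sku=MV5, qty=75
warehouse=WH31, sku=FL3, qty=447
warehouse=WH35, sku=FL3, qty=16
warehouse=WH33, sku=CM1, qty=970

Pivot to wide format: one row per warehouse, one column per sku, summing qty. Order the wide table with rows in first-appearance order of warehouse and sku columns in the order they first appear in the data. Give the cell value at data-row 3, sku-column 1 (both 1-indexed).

1160

With rows in first-appearance order of warehouse, row 3 is warehouse=WH33. sku columns in first-appearance order: MV5, FL3, PT6, HV8, CM1; column 1 is MV5.
Long rows with warehouse=WH33, sku=MV5: 719 + 214 + 227 = 1160.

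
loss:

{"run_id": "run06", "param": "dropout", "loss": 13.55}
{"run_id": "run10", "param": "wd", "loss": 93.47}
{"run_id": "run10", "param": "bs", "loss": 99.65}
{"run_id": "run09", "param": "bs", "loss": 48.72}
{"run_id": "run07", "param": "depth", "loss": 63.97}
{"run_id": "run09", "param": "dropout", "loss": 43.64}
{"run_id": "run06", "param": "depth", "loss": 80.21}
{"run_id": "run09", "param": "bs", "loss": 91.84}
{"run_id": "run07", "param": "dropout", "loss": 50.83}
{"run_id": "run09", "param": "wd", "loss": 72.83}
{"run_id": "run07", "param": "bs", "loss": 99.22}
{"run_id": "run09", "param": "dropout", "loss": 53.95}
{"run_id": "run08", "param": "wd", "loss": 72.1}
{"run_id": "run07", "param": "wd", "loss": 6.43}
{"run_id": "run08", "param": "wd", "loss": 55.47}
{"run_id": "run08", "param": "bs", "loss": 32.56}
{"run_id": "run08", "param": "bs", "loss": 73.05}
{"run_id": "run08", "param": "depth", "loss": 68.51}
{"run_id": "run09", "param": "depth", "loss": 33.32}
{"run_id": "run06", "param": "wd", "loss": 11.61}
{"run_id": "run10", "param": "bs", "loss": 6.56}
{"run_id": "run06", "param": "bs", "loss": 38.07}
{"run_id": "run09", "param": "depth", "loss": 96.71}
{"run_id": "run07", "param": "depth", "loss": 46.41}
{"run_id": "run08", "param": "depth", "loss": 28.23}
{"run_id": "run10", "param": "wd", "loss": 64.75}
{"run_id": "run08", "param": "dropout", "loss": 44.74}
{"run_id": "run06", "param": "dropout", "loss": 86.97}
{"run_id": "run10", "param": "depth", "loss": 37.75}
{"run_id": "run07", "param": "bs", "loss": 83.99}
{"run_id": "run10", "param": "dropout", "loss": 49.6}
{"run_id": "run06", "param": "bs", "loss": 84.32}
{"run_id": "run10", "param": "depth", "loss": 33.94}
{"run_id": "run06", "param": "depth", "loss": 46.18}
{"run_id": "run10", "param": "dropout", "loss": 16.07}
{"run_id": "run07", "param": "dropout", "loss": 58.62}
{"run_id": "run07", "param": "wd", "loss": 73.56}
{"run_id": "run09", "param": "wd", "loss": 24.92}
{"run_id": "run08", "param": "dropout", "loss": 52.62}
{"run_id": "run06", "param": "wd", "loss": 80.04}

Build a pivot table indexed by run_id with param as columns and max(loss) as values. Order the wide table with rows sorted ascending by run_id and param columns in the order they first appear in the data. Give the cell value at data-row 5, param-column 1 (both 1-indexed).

49.6

With rows sorted ascending by run_id, row 5 is run_id=run10. param columns in first-appearance order: dropout, wd, bs, depth; column 1 is dropout.
Long rows with run_id=run10, param=dropout: max(49.6, 16.07) = 49.6.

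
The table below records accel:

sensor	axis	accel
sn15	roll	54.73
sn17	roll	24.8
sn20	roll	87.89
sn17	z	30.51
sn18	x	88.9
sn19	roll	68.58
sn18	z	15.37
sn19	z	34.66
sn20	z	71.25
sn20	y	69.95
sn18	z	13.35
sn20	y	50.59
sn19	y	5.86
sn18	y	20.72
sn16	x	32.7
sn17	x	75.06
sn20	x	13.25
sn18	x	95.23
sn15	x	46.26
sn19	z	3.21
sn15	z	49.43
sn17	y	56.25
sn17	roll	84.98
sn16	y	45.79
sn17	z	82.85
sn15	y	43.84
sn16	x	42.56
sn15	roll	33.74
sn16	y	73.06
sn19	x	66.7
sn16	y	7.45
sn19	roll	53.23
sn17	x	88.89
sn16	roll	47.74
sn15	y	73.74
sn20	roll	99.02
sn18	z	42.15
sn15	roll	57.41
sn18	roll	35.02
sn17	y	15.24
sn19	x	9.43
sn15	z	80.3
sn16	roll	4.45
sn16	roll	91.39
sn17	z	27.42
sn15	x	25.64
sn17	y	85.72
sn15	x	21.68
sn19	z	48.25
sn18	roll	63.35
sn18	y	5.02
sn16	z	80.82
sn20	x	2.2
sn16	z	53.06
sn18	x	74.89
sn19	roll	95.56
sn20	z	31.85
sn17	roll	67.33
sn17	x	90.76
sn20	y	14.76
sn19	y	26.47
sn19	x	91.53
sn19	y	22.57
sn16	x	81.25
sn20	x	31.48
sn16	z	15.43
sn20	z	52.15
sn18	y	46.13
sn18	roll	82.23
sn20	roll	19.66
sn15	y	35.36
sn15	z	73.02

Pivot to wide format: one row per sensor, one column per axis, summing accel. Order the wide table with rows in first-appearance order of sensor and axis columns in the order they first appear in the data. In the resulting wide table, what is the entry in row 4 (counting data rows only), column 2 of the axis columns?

With rows in first-appearance order of sensor, row 4 is sensor=sn18. axis columns in first-appearance order: roll, z, x, y; column 2 is z.
Long rows with sensor=sn18, axis=z: 15.37 + 13.35 + 42.15 = 70.87.

70.87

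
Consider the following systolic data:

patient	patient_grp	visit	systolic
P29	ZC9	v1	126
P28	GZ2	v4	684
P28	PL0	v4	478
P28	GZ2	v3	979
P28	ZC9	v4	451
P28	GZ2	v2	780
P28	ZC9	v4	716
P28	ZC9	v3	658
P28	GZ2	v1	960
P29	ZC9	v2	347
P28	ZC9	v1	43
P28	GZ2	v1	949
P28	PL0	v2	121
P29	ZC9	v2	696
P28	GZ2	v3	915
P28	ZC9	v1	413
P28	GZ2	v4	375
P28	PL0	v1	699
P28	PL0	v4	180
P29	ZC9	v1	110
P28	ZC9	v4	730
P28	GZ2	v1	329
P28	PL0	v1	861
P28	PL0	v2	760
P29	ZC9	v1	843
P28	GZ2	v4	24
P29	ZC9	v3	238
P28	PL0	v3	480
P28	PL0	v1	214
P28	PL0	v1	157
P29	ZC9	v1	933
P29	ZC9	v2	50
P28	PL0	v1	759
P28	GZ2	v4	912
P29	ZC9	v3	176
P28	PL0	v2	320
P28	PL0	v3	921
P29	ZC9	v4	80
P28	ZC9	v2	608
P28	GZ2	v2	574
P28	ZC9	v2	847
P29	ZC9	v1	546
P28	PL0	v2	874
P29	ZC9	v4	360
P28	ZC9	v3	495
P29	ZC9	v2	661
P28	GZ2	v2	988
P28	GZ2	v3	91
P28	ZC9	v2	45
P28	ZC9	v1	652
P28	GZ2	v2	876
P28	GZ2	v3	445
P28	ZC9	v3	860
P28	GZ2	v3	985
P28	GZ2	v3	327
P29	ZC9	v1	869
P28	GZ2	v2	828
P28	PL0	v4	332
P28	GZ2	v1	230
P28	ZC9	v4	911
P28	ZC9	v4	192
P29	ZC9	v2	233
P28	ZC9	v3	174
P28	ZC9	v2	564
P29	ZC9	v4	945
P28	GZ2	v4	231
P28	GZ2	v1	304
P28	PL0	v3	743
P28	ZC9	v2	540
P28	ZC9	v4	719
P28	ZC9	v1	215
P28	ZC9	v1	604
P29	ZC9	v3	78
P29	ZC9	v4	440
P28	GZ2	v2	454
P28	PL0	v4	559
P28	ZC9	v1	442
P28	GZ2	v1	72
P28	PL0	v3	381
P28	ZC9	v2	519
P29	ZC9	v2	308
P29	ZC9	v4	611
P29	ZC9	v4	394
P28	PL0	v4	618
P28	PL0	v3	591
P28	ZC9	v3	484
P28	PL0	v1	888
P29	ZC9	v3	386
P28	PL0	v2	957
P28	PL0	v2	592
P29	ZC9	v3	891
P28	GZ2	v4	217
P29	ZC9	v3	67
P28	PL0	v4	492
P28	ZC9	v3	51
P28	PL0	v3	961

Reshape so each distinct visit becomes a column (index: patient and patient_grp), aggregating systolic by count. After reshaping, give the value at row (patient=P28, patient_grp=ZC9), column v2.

6

Rows with patient=P28, patient_grp=ZC9 and visit=v2: systolic values are 608, 847, 45, 564, 540, 519.
6 rows match — count = 6.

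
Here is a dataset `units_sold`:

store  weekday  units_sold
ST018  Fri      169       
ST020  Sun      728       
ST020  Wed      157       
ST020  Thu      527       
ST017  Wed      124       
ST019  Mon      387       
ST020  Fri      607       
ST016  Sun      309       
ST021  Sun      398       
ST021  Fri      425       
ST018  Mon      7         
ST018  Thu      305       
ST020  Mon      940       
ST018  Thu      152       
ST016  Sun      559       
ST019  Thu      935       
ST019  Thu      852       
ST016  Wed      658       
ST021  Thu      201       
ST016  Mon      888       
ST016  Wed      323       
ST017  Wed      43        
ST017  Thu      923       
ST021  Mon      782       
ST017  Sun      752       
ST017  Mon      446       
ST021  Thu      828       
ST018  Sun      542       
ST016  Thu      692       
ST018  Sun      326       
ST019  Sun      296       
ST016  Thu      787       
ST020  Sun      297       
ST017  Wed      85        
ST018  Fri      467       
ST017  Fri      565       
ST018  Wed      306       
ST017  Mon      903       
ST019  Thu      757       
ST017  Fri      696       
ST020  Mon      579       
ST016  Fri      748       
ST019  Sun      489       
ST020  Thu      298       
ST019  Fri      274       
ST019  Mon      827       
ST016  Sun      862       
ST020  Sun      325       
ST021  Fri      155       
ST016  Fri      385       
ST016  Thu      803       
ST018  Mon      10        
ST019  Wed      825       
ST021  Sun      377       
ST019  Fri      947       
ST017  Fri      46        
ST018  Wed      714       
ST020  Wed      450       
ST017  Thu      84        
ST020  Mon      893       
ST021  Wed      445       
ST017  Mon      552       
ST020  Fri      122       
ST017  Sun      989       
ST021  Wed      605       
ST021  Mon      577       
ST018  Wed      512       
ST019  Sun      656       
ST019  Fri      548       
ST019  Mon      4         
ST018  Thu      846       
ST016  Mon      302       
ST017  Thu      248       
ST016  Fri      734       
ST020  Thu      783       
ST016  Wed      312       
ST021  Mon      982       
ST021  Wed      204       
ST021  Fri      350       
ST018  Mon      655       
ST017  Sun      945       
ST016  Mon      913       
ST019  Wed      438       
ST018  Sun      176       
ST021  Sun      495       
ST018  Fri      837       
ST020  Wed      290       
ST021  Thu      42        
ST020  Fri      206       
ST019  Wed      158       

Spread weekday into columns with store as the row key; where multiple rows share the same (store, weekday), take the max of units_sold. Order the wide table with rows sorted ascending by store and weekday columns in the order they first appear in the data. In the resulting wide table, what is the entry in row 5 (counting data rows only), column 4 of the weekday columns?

783

With rows sorted ascending by store, row 5 is store=ST020. weekday columns in first-appearance order: Fri, Sun, Wed, Thu, Mon; column 4 is Thu.
Long rows with store=ST020, weekday=Thu: max(527, 298, 783) = 783.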